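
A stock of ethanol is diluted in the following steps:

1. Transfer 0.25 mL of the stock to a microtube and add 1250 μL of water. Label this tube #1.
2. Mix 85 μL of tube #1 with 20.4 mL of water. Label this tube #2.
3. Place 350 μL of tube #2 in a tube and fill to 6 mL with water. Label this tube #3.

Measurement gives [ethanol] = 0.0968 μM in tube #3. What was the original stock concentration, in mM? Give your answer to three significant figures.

2.40 mM

Step 1: 0.25 mL + 1250 μL = 1.5 mL total → factor 1.5/0.25 = 6
Step 2: 85 μL + 20.4 mL = 20485 μL total → factor 20485/85 = 241
Step 3: 350 μL brought to 6 mL → factor 6000/350 = 17.143
Overall dilution factor = 6 × 241 × 17.143 = 24789
Stock = 0.0968 μM × 24789 = 2400 μM = 2.40 mM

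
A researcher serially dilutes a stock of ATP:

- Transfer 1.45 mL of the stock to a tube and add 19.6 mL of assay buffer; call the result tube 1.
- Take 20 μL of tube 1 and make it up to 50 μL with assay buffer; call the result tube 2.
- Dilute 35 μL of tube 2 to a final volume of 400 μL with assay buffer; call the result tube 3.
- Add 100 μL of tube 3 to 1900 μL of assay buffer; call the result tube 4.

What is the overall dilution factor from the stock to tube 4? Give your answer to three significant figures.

8.30 × 10^3

Step 1: 1.45 mL + 19.6 mL = 21.05 mL total → factor 21.05/1.45 = 14.517
Step 2: 20 μL brought to 50 μL → factor 50/20 = 2.5
Step 3: 35 μL brought to 400 μL → factor 400/35 = 11.429
Step 4: 100 μL + 1900 μL = 2000 μL total → factor 2000/100 = 20
Overall dilution factor = 14.517 × 2.5 × 11.429 × 20 = 8295.6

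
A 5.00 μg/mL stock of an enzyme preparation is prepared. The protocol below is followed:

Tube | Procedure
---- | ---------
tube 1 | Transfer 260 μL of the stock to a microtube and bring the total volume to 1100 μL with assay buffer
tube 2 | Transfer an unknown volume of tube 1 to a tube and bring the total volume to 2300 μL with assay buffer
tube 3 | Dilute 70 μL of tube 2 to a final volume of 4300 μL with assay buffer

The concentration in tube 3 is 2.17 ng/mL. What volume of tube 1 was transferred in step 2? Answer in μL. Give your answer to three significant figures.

259 μL

Step 1: 260 μL brought to 1100 μL → factor 1100/260 = 4.2308
Step 2: v brought to 2300 μL → factor = 2300 μL/v
Step 3: 70 μL brought to 4300 μL → factor 4300/70 = 61.429
Product of known-step factors = 259.89
Overall factor = 5.00 μg/mL / (2.17 ng/mL) = 2304.1
Step-2 factor = 2304.1 / 259.89 = 8.8659
v = 2300 μL / 8.8659 = 259 μL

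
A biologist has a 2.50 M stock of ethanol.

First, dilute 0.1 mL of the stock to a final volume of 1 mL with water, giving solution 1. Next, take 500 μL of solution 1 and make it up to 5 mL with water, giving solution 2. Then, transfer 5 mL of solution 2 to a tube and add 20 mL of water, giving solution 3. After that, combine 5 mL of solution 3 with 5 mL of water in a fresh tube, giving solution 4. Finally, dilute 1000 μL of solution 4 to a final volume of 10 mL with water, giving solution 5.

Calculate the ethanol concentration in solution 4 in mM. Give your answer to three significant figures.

2.50 mM

Step 1: 0.1 mL brought to 1 mL → factor 1/0.1 = 10
Step 2: 500 μL brought to 5 mL → factor 5000/500 = 10
Step 3: 5 mL + 20 mL = 25 mL total → factor 25/5 = 5
Step 4: 5 mL + 5 mL = 10 mL total → factor 10/5 = 2
Dilution factor through solution 4 = 10 × 10 × 5 × 2 = 1000
[solution 4] = 2.50 M / 1000 = 0.002500 M = 2.50 mM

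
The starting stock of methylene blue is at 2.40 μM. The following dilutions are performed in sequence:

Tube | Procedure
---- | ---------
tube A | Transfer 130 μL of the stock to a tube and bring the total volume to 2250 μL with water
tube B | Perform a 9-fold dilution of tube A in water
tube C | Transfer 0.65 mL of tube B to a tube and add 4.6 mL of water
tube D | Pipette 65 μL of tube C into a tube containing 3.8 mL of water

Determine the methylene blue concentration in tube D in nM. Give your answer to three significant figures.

0.0321 nM

Step 1: 130 μL brought to 2250 μL → factor 2250/130 = 17.308
Step 2: 9-fold → factor 9
Step 3: 0.65 mL + 4.6 mL = 5.25 mL total → factor 5.25/0.65 = 8.0769
Step 4: 65 μL + 3.8 mL = 3865 μL total → factor 3865/65 = 59.462
Overall dilution factor = 17.308 × 9 × 8.0769 × 59.462 = 74811
Final = 2.40 μM / 74811 = 3.208 × 10^-5 μM = 0.0321 nM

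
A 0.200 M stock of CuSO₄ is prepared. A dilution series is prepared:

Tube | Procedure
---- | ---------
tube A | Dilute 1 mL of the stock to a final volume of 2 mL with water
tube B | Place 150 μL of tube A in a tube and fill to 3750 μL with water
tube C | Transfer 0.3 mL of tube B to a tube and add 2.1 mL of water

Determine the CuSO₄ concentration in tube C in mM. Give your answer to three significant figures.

Step 1: 1 mL brought to 2 mL → factor 2/1 = 2
Step 2: 150 μL brought to 3750 μL → factor 3750/150 = 25
Step 3: 0.3 mL + 2.1 mL = 2.4 mL total → factor 2.4/0.3 = 8
Overall dilution factor = 2 × 25 × 8 = 400
Final = 0.200 M / 400 = 0.0005000 M = 0.500 mM

0.500 mM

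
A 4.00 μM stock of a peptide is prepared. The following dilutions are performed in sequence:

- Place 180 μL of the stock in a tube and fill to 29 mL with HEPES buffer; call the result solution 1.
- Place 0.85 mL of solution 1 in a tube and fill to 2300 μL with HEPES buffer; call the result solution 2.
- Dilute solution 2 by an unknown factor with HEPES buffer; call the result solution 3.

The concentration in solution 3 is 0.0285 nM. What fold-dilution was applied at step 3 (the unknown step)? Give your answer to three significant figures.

Step 1: 180 μL brought to 29 mL → factor 29000/180 = 161.11
Step 2: 0.85 mL brought to 2300 μL → factor 2.3/0.85 = 2.7059
Step 3: unknown factor x
Product of known-step factors = 435.95
Overall factor = 4.00 μM / (0.0285 nM) = 1.4035 × 10^5
x = 1.4035 × 10^5 / 435.95 = 322

322-fold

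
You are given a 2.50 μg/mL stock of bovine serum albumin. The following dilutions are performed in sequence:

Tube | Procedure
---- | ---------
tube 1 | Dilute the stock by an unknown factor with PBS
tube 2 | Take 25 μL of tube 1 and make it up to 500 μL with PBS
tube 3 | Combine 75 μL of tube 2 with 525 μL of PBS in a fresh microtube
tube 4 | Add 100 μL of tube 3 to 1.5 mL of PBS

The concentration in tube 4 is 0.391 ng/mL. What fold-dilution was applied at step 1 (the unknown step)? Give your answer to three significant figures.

Step 1: unknown factor x
Step 2: 25 μL brought to 500 μL → factor 500/25 = 20
Step 3: 75 μL + 525 μL = 600 μL total → factor 600/75 = 8
Step 4: 100 μL + 1.5 mL = 1600 μL total → factor 1600/100 = 16
Product of known-step factors = 2560
Overall factor = 2.50 μg/mL / (0.391 ng/mL) = 6393.9
x = 6393.9 / 2560 = 2.50

2.50-fold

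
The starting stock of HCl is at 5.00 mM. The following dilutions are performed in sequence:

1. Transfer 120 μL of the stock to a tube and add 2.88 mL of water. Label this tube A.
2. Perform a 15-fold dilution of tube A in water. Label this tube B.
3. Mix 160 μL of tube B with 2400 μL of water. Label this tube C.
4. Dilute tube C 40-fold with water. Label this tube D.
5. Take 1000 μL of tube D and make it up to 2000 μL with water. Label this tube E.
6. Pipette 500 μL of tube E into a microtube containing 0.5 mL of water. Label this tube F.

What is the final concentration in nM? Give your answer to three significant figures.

Step 1: 120 μL + 2.88 mL = 3000 μL total → factor 3000/120 = 25
Step 2: 15-fold → factor 15
Step 3: 160 μL + 2400 μL = 2560 μL total → factor 2560/160 = 16
Step 4: 40-fold → factor 40
Step 5: 1000 μL brought to 2000 μL → factor 2000/1000 = 2
Step 6: 500 μL + 0.5 mL = 1000 μL total → factor 1000/500 = 2
Overall dilution factor = 25 × 15 × 16 × 40 × 2 × 2 = 9.6 × 10^5
Final = 5.00 mM / 9.6 × 10^5 = 5.208 × 10^-6 mM = 5.21 nM

5.21 nM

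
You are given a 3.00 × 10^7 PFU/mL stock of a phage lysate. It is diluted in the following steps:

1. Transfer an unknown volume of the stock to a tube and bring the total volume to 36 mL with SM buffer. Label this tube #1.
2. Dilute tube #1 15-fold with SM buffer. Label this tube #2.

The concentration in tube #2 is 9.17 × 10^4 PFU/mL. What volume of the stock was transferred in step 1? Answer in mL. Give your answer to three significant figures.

Step 1: v brought to 36 mL → factor = 36 mL/v
Step 2: 15-fold → factor 15
Product of known-step factors = 15
Overall factor = 3.00 × 10^7 PFU/mL / (9.17 × 10^4 PFU/mL) = 327.15
Step-1 factor = 327.15 / 15 = 21.81
v = 36 mL / 21.81 = 1.65 mL

1.65 mL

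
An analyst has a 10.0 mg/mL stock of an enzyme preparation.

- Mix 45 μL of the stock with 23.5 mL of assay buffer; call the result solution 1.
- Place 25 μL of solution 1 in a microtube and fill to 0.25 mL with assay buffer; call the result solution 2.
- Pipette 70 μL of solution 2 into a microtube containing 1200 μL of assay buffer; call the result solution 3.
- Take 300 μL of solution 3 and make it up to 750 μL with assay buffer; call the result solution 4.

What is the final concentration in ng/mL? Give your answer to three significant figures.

Step 1: 45 μL + 23.5 mL = 23545 μL total → factor 23545/45 = 523.22
Step 2: 25 μL brought to 0.25 mL → factor 250/25 = 10
Step 3: 70 μL + 1200 μL = 1270 μL total → factor 1270/70 = 18.143
Step 4: 300 μL brought to 750 μL → factor 750/300 = 2.5
Overall dilution factor = 523.22 × 10 × 18.143 × 2.5 = 2.3732 × 10^5
Final = 10.0 mg/mL / 2.3732 × 10^5 = 4.214 × 10^-5 mg/mL = 42.1 ng/mL

42.1 ng/mL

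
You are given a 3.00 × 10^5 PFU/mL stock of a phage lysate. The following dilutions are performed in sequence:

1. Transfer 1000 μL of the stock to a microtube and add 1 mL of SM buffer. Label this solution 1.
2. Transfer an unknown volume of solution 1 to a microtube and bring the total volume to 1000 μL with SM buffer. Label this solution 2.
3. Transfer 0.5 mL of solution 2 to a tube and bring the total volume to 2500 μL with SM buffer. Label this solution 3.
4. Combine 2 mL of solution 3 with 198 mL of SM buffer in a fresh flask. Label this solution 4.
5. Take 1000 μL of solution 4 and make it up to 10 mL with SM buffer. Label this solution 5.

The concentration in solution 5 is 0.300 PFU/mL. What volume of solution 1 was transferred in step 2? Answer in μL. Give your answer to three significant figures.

10.0 μL

Step 1: 1000 μL + 1 mL = 2000 μL total → factor 2000/1000 = 2
Step 2: v brought to 1000 μL → factor = 1000 μL/v
Step 3: 0.5 mL brought to 2500 μL → factor 2.5/0.5 = 5
Step 4: 2 mL + 198 mL = 200 mL total → factor 200/2 = 100
Step 5: 1000 μL brought to 10 mL → factor 10000/1000 = 10
Product of known-step factors = 10000
Overall factor = 3.00 × 10^5 PFU/mL / (0.300 PFU/mL) = 1 × 10^6
Step-2 factor = 1 × 10^6 / 10000 = 100
v = 1000 μL / 100 = 10.0 μL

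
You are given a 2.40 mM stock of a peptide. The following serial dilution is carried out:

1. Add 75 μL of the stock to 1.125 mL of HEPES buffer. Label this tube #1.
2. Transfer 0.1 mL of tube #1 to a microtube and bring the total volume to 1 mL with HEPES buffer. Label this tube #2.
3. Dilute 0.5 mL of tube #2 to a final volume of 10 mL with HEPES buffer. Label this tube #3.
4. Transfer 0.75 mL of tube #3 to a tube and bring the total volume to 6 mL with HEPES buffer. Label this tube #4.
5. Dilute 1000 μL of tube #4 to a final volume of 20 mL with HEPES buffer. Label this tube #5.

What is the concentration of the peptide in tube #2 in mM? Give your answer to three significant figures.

Step 1: 75 μL + 1.125 mL = 1200 μL total → factor 1200/75 = 16
Step 2: 0.1 mL brought to 1 mL → factor 1/0.1 = 10
Dilution factor through tube #2 = 16 × 10 = 160
[tube #2] = 2.40 mM / 160 = 0.0150 mM

0.0150 mM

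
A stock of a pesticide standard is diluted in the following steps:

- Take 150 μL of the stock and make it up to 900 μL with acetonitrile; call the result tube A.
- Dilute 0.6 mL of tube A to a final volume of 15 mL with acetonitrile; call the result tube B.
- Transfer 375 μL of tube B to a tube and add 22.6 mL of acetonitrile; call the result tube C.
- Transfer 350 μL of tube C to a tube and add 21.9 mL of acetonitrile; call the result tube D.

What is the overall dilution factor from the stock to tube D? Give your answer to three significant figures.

Step 1: 150 μL brought to 900 μL → factor 900/150 = 6
Step 2: 0.6 mL brought to 15 mL → factor 15/0.6 = 25
Step 3: 375 μL + 22.6 mL = 22975 μL total → factor 22975/375 = 61.267
Step 4: 350 μL + 21.9 mL = 22250 μL total → factor 22250/350 = 63.571
Overall dilution factor = 6 × 25 × 61.267 × 63.571 = 5.8422 × 10^5

5.84 × 10^5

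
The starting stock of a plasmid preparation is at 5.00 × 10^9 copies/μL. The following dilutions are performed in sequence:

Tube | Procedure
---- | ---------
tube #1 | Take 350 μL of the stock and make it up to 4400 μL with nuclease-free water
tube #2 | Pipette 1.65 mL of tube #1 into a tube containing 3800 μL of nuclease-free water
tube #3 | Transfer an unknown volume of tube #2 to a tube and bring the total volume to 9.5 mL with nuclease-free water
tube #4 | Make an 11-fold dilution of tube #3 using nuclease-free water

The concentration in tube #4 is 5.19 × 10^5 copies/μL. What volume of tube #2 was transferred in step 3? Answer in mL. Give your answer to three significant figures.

0.450 mL

Step 1: 350 μL brought to 4400 μL → factor 4400/350 = 12.571
Step 2: 1.65 mL + 3800 μL = 5.45 mL total → factor 5.45/1.65 = 3.303
Step 3: v brought to 9.5 mL → factor = 9.5 mL/v
Step 4: 11-fold → factor 11
Product of known-step factors = 456.76
Overall factor = 5.00 × 10^9 copies/μL / (5.19 × 10^5 copies/μL) = 9633.9
Step-3 factor = 9633.9 / 456.76 = 21.092
v = 9.5 mL / 21.092 = 0.450 mL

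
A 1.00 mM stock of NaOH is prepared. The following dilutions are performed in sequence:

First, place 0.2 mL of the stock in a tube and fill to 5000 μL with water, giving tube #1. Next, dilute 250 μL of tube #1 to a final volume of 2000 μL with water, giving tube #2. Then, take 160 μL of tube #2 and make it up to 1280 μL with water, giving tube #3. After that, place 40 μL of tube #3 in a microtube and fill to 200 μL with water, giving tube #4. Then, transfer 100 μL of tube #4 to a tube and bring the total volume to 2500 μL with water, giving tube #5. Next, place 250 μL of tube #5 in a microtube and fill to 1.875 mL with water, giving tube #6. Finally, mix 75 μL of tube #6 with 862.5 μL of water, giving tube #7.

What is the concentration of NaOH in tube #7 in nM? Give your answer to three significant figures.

0.0533 nM

Step 1: 0.2 mL brought to 5000 μL → factor 5/0.2 = 25
Step 2: 250 μL brought to 2000 μL → factor 2000/250 = 8
Step 3: 160 μL brought to 1280 μL → factor 1280/160 = 8
Step 4: 40 μL brought to 200 μL → factor 200/40 = 5
Step 5: 100 μL brought to 2500 μL → factor 2500/100 = 25
Step 6: 250 μL brought to 1.875 mL → factor 1875/250 = 7.5
Step 7: 75 μL + 862.5 μL = 937.5 μL total → factor 937.5/75 = 12.5
Overall dilution factor = 25 × 8 × 8 × 5 × 25 × 7.5 × 12.5 = 1.875 × 10^7
Final = 1.00 mM / 1.875 × 10^7 = 5.333 × 10^-8 mM = 0.0533 nM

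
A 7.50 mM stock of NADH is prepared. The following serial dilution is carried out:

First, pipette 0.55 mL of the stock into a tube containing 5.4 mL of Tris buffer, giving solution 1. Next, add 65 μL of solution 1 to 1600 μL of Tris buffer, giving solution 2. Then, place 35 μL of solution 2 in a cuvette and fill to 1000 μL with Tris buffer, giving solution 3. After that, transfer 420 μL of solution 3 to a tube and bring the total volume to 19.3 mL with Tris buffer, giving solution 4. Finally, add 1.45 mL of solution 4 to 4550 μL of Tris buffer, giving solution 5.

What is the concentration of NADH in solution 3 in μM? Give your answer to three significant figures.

Step 1: 0.55 mL + 5.4 mL = 5.95 mL total → factor 5.95/0.55 = 10.818
Step 2: 65 μL + 1600 μL = 1665 μL total → factor 1665/65 = 25.615
Step 3: 35 μL brought to 1000 μL → factor 1000/35 = 28.571
Dilution factor through solution 3 = 10.818 × 25.615 × 28.571 = 7917.5
[solution 3] = 7.50 mM / 7917.5 = 0.0009473 mM = 0.947 μM

0.947 μM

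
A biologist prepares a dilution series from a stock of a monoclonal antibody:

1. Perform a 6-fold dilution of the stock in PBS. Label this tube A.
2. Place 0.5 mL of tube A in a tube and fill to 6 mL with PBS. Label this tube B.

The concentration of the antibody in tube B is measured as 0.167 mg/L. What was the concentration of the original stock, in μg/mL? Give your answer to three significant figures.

Step 1: 6-fold → factor 6
Step 2: 0.5 mL brought to 6 mL → factor 6/0.5 = 12
Overall dilution factor = 6 × 12 = 72
Stock = 0.167 mg/L × 72 = 12.02 mg/L = 12.0 μg/mL

12.0 μg/mL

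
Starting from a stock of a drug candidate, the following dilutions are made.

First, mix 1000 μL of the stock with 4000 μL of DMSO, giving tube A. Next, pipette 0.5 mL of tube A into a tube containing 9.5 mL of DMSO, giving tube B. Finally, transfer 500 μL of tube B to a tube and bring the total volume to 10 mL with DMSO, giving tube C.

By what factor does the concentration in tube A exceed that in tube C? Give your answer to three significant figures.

400

Step 1: 1000 μL + 4000 μL = 5000 μL total → factor 5000/1000 = 5
Step 2: 0.5 mL + 9.5 mL = 10 mL total → factor 10/0.5 = 20
Step 3: 500 μL brought to 10 mL → factor 10000/500 = 20
Dilution factor to tube A = 5; to tube C = 2000
[tube A]/[tube C] = (factor to tube C)/(factor to tube A) = 2000/5 = 400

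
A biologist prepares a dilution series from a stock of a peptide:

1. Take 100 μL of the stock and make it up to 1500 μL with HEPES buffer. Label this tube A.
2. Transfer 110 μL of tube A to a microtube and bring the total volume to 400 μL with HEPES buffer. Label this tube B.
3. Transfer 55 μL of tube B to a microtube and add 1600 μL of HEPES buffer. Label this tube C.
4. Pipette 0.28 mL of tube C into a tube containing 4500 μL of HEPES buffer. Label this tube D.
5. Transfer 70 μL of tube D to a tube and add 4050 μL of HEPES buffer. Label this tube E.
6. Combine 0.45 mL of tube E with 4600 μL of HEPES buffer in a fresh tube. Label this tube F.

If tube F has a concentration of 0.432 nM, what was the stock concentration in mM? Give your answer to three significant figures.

Step 1: 100 μL brought to 1500 μL → factor 1500/100 = 15
Step 2: 110 μL brought to 400 μL → factor 400/110 = 3.6364
Step 3: 55 μL + 1600 μL = 1655 μL total → factor 1655/55 = 30.091
Step 4: 0.28 mL + 4500 μL = 4.78 mL total → factor 4.78/0.28 = 17.071
Step 5: 70 μL + 4050 μL = 4120 μL total → factor 4120/70 = 58.857
Step 6: 0.45 mL + 4600 μL = 5.05 mL total → factor 5.05/0.45 = 11.222
Overall dilution factor = 15 × 3.6364 × 30.091 × 17.071 × 58.857 × 11.222 = 1.8507 × 10^7
Stock = 0.432 nM × 1.8507 × 10^7 = 7.995 × 10^6 nM = 8.00 mM

8.00 mM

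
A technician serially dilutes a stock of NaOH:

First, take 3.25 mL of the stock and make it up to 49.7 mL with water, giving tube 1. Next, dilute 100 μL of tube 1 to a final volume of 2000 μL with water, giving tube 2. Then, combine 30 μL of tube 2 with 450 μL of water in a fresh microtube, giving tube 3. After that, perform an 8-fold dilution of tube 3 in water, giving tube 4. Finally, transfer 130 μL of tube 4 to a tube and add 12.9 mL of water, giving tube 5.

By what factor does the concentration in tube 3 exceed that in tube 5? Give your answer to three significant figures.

Step 1: 3.25 mL brought to 49.7 mL → factor 49.7/3.25 = 15.292
Step 2: 100 μL brought to 2000 μL → factor 2000/100 = 20
Step 3: 30 μL + 450 μL = 480 μL total → factor 480/30 = 16
Step 4: 8-fold → factor 8
Step 5: 130 μL + 12.9 mL = 13030 μL total → factor 13030/130 = 100.23
Dilution factor to tube 3 = 4893.5; to tube 5 = 3.9239 × 10^6
[tube 3]/[tube 5] = (factor to tube 5)/(factor to tube 3) = 3.9239 × 10^6/4893.5 = 802

802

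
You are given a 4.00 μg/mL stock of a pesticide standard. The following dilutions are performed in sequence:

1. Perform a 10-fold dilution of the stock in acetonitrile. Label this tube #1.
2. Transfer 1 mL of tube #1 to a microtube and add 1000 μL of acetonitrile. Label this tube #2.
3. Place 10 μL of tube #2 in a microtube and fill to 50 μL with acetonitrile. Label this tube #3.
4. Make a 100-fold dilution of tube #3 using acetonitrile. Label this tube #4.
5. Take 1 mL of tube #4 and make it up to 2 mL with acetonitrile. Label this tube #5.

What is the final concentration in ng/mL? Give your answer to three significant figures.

Step 1: 10-fold → factor 10
Step 2: 1 mL + 1000 μL = 2 mL total → factor 2/1 = 2
Step 3: 10 μL brought to 50 μL → factor 50/10 = 5
Step 4: 100-fold → factor 100
Step 5: 1 mL brought to 2 mL → factor 2/1 = 2
Overall dilution factor = 10 × 2 × 5 × 100 × 2 = 20000
Final = 4.00 μg/mL / 20000 = 0.0002000 μg/mL = 0.200 ng/mL

0.200 ng/mL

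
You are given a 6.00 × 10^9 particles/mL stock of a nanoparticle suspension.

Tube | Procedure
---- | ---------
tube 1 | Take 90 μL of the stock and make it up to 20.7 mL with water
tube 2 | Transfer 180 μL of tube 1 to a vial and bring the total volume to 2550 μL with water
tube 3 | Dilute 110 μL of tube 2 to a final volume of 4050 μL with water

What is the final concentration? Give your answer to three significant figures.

Step 1: 90 μL brought to 20.7 mL → factor 20700/90 = 230
Step 2: 180 μL brought to 2550 μL → factor 2550/180 = 14.167
Step 3: 110 μL brought to 4050 μL → factor 4050/110 = 36.818
Overall dilution factor = 230 × 14.167 × 36.818 = 1.1997 × 10^5
Final = 6.00 × 10^9 particles/mL / 1.1997 × 10^5 = 5.00 × 10^4 particles/mL

5.00 × 10^4 particles/mL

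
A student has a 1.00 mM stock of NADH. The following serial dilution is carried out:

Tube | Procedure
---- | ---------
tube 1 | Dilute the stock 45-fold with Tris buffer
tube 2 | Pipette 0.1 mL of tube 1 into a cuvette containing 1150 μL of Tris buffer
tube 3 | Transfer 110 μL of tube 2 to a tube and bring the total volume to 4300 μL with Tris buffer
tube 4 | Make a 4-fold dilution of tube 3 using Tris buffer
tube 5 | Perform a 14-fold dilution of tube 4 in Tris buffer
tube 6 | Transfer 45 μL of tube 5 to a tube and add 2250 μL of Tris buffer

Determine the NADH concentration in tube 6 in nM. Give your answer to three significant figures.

0.0159 nM

Step 1: 45-fold → factor 45
Step 2: 0.1 mL + 1150 μL = 1.25 mL total → factor 1.25/0.1 = 12.5
Step 3: 110 μL brought to 4300 μL → factor 4300/110 = 39.091
Step 4: 4-fold → factor 4
Step 5: 14-fold → factor 14
Step 6: 45 μL + 2250 μL = 2295 μL total → factor 2295/45 = 51
Overall dilution factor = 45 × 12.5 × 39.091 × 4 × 14 × 51 = 6.28 × 10^7
Final = 1.00 mM / 6.28 × 10^7 = 1.592 × 10^-8 mM = 0.0159 nM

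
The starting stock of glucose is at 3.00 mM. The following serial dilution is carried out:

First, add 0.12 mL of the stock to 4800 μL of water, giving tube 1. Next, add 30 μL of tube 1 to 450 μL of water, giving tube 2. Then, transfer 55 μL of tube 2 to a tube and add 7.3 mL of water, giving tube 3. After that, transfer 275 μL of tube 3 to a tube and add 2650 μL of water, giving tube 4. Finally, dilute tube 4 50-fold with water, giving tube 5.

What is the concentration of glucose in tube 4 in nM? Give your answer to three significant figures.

3.22 nM

Step 1: 0.12 mL + 4800 μL = 4.92 mL total → factor 4.92/0.12 = 41
Step 2: 30 μL + 450 μL = 480 μL total → factor 480/30 = 16
Step 3: 55 μL + 7.3 mL = 7355 μL total → factor 7355/55 = 133.73
Step 4: 275 μL + 2650 μL = 2925 μL total → factor 2925/275 = 10.636
Dilution factor through tube 4 = 41 × 16 × 133.73 × 10.636 = 9.3308 × 10^5
[tube 4] = 3.00 mM / 9.3308 × 10^5 = 3.215 × 10^-6 mM = 3.22 nM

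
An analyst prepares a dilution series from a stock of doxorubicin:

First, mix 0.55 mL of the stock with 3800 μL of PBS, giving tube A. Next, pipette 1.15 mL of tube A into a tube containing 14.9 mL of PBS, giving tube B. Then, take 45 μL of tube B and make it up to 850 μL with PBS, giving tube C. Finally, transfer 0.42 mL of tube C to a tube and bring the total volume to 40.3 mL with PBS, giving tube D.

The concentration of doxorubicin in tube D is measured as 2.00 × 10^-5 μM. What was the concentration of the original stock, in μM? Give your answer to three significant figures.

4.00 μM

Step 1: 0.55 mL + 3800 μL = 4.35 mL total → factor 4.35/0.55 = 7.9091
Step 2: 1.15 mL + 14.9 mL = 16.05 mL total → factor 16.05/1.15 = 13.957
Step 3: 45 μL brought to 850 μL → factor 850/45 = 18.889
Step 4: 0.42 mL brought to 40.3 mL → factor 40.3/0.42 = 95.952
Overall dilution factor = 7.9091 × 13.957 × 18.889 × 95.952 = 2.0006 × 10^5
Stock = 2.00 × 10^-5 μM × 2.0006 × 10^5 = 4.00 μM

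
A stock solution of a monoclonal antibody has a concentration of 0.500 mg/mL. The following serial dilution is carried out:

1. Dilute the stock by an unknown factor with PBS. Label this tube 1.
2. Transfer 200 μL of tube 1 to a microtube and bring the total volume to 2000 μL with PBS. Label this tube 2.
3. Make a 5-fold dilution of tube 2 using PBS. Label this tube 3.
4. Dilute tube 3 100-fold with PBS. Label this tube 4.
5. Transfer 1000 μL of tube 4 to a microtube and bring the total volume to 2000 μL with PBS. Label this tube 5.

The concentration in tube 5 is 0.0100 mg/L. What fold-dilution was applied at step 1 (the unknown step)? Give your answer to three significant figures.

5.00-fold

Step 1: unknown factor x
Step 2: 200 μL brought to 2000 μL → factor 2000/200 = 10
Step 3: 5-fold → factor 5
Step 4: 100-fold → factor 100
Step 5: 1000 μL brought to 2000 μL → factor 2000/1000 = 2
Product of known-step factors = 10000
Overall factor = 0.500 mg/mL / (0.0100 mg/L) = 50000
x = 50000 / 10000 = 5.00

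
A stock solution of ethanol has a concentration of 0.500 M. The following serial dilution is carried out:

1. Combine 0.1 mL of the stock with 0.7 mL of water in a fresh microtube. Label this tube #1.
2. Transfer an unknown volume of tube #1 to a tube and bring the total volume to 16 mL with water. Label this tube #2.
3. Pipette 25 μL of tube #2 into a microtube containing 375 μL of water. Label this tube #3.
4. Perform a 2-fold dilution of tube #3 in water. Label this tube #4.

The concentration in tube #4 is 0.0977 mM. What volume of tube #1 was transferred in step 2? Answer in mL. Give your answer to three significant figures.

0.800 mL

Step 1: 0.1 mL + 0.7 mL = 0.8 mL total → factor 0.8/0.1 = 8
Step 2: v brought to 16 mL → factor = 16 mL/v
Step 3: 25 μL + 375 μL = 400 μL total → factor 400/25 = 16
Step 4: 2-fold → factor 2
Product of known-step factors = 256
Overall factor = 0.500 M / (0.0977 mM) = 5117.7
Step-2 factor = 5117.7 / 256 = 19.991
v = 16 mL / 19.991 = 0.800 mL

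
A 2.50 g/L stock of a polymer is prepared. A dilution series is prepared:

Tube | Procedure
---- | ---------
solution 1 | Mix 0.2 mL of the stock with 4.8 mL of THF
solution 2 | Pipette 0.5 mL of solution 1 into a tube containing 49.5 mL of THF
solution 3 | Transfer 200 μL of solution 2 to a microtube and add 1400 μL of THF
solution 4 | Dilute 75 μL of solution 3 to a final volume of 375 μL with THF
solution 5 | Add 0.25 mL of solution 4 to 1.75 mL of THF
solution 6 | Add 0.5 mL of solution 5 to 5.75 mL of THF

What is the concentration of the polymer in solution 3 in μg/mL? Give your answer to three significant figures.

Step 1: 0.2 mL + 4.8 mL = 5 mL total → factor 5/0.2 = 25
Step 2: 0.5 mL + 49.5 mL = 50 mL total → factor 50/0.5 = 100
Step 3: 200 μL + 1400 μL = 1600 μL total → factor 1600/200 = 8
Dilution factor through solution 3 = 25 × 100 × 8 = 20000
[solution 3] = 2.50 g/L / 20000 = 0.0001250 g/L = 0.125 μg/mL

0.125 μg/mL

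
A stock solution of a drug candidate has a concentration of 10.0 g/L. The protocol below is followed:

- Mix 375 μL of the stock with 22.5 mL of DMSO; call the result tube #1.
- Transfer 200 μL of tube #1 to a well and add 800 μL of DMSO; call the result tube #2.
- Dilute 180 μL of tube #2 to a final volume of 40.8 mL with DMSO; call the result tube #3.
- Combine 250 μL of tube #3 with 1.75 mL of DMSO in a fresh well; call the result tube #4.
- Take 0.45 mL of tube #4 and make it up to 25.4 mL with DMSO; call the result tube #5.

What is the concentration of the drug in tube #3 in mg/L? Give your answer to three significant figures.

Step 1: 375 μL + 22.5 mL = 22875 μL total → factor 22875/375 = 61
Step 2: 200 μL + 800 μL = 1000 μL total → factor 1000/200 = 5
Step 3: 180 μL brought to 40.8 mL → factor 40800/180 = 226.67
Dilution factor through tube #3 = 61 × 5 × 226.67 = 69133
[tube #3] = 10.0 g/L / 69133 = 0.0001446 g/L = 0.145 mg/L

0.145 mg/L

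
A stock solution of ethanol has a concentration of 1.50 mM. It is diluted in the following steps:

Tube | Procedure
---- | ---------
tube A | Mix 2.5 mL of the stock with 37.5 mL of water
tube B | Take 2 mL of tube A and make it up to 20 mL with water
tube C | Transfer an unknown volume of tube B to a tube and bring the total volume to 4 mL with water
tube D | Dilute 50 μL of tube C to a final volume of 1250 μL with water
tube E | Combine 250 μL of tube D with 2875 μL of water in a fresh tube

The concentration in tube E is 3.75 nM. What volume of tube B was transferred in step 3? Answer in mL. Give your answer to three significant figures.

0.500 mL

Step 1: 2.5 mL + 37.5 mL = 40 mL total → factor 40/2.5 = 16
Step 2: 2 mL brought to 20 mL → factor 20/2 = 10
Step 3: v brought to 4 mL → factor = 4 mL/v
Step 4: 50 μL brought to 1250 μL → factor 1250/50 = 25
Step 5: 250 μL + 2875 μL = 3125 μL total → factor 3125/250 = 12.5
Product of known-step factors = 50000
Overall factor = 1.50 mM / (3.75 nM) = 4 × 10^5
Step-3 factor = 4 × 10^5 / 50000 = 8
v = 4 mL / 8 = 0.500 mL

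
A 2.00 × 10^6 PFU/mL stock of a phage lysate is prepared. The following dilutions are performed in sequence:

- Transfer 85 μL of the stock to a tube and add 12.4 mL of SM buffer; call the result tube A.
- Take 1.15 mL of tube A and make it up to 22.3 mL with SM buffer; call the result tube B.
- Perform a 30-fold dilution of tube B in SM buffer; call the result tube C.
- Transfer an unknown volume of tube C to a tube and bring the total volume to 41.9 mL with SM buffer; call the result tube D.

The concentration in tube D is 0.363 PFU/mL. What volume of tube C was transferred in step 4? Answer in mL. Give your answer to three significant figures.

Step 1: 85 μL + 12.4 mL = 12485 μL total → factor 12485/85 = 146.88
Step 2: 1.15 mL brought to 22.3 mL → factor 22.3/1.15 = 19.391
Step 3: 30-fold → factor 30
Step 4: v brought to 41.9 mL → factor = 41.9 mL/v
Product of known-step factors = 85447
Overall factor = 2.00 × 10^6 PFU/mL / (0.363 PFU/mL) = 5.5096 × 10^6
Step-4 factor = 5.5096 × 10^6 / 85447 = 64.48
v = 41.9 mL / 64.48 = 0.650 mL

0.650 mL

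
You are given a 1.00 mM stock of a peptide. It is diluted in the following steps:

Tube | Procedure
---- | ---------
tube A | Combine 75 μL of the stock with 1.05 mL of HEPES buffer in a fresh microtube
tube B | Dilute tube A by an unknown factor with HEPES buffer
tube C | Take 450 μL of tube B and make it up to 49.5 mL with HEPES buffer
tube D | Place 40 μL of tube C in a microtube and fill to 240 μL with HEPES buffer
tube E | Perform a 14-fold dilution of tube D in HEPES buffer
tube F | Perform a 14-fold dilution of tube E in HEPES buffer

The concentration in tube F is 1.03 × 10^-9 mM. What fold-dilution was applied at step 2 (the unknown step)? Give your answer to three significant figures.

500-fold

Step 1: 75 μL + 1.05 mL = 1125 μL total → factor 1125/75 = 15
Step 2: unknown factor x
Step 3: 450 μL brought to 49.5 mL → factor 49500/450 = 110
Step 4: 40 μL brought to 240 μL → factor 240/40 = 6
Step 5: 14-fold → factor 14
Step 6: 14-fold → factor 14
Product of known-step factors = 1.9404 × 10^6
Overall factor = 1.00 mM / (1.03 × 10^-9 mM) = 9.7087 × 10^8
x = 9.7087 × 10^8 / 1.9404 × 10^6 = 500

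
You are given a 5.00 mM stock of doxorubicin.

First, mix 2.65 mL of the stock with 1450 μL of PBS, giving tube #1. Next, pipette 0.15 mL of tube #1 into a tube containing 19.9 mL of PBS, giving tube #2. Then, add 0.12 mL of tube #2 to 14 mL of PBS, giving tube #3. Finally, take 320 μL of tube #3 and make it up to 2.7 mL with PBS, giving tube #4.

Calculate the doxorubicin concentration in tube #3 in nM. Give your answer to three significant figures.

Step 1: 2.65 mL + 1450 μL = 4.1 mL total → factor 4.1/2.65 = 1.5472
Step 2: 0.15 mL + 19.9 mL = 20.05 mL total → factor 20.05/0.15 = 133.67
Step 3: 0.12 mL + 14 mL = 14.12 mL total → factor 14.12/0.12 = 117.67
Dilution factor through tube #3 = 1.5472 × 133.67 × 117.67 = 24334
[tube #3] = 5.00 mM / 24334 = 0.0002055 mM = 205 nM

205 nM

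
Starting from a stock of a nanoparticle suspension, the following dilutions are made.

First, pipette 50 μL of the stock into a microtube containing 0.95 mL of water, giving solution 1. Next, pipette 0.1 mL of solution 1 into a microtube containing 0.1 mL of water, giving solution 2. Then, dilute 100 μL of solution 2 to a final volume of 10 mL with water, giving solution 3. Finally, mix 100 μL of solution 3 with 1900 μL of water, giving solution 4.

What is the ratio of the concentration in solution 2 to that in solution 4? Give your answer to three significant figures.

Step 1: 50 μL + 0.95 mL = 1000 μL total → factor 1000/50 = 20
Step 2: 0.1 mL + 0.1 mL = 0.2 mL total → factor 0.2/0.1 = 2
Step 3: 100 μL brought to 10 mL → factor 10000/100 = 100
Step 4: 100 μL + 1900 μL = 2000 μL total → factor 2000/100 = 20
Dilution factor to solution 2 = 40; to solution 4 = 80000
[solution 2]/[solution 4] = (factor to solution 4)/(factor to solution 2) = 80000/40 = 2.00 × 10^3

2.00 × 10^3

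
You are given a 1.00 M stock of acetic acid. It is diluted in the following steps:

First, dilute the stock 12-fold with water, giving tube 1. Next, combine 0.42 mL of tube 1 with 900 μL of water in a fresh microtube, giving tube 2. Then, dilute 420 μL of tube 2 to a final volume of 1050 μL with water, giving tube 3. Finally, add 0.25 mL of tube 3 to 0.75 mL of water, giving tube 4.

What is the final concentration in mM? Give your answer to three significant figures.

2.65 mM

Step 1: 12-fold → factor 12
Step 2: 0.42 mL + 900 μL = 1.32 mL total → factor 1.32/0.42 = 3.1429
Step 3: 420 μL brought to 1050 μL → factor 1050/420 = 2.5
Step 4: 0.25 mL + 0.75 mL = 1 mL total → factor 1/0.25 = 4
Overall dilution factor = 12 × 3.1429 × 2.5 × 4 = 377.14
Final = 1.00 M / 377.14 = 0.002652 M = 2.65 mM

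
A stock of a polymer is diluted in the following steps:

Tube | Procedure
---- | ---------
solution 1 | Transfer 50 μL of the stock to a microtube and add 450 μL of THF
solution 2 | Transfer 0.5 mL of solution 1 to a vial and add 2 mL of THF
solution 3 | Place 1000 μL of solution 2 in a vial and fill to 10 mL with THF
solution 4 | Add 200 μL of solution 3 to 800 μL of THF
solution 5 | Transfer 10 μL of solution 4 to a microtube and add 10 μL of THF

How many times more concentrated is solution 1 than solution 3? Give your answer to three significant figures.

50.0

Step 1: 50 μL + 450 μL = 500 μL total → factor 500/50 = 10
Step 2: 0.5 mL + 2 mL = 2.5 mL total → factor 2.5/0.5 = 5
Step 3: 1000 μL brought to 10 mL → factor 10000/1000 = 10
Dilution factor to solution 1 = 10; to solution 3 = 500
[solution 1]/[solution 3] = (factor to solution 3)/(factor to solution 1) = 500/10 = 50.0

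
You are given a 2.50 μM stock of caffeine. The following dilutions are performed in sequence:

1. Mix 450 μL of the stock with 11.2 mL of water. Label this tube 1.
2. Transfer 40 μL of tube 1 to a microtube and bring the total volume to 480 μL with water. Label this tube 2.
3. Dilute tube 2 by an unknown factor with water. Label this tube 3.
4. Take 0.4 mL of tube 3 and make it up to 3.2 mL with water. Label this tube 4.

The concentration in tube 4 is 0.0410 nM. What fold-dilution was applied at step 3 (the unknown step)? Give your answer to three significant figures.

24.5-fold

Step 1: 450 μL + 11.2 mL = 11650 μL total → factor 11650/450 = 25.889
Step 2: 40 μL brought to 480 μL → factor 480/40 = 12
Step 3: unknown factor x
Step 4: 0.4 mL brought to 3.2 mL → factor 3.2/0.4 = 8
Product of known-step factors = 2485.3
Overall factor = 2.50 μM / (0.0410 nM) = 60976
x = 60976 / 2485.3 = 24.5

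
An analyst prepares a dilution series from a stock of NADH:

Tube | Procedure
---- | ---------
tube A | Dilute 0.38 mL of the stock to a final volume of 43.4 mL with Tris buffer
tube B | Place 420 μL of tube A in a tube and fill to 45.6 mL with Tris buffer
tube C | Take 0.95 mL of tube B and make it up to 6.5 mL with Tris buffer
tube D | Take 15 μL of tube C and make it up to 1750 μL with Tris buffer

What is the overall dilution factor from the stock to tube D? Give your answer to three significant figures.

Step 1: 0.38 mL brought to 43.4 mL → factor 43.4/0.38 = 114.21
Step 2: 420 μL brought to 45.6 mL → factor 45600/420 = 108.57
Step 3: 0.95 mL brought to 6.5 mL → factor 6.5/0.95 = 6.8421
Step 4: 15 μL brought to 1750 μL → factor 1750/15 = 116.67
Overall dilution factor = 114.21 × 108.57 × 6.8421 × 116.67 = 9.8982 × 10^6

9.90 × 10^6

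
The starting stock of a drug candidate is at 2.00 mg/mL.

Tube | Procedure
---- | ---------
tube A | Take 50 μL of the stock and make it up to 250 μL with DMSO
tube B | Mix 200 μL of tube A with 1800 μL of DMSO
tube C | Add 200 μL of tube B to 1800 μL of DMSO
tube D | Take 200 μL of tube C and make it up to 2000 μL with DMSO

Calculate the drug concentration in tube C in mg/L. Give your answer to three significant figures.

Step 1: 50 μL brought to 250 μL → factor 250/50 = 5
Step 2: 200 μL + 1800 μL = 2000 μL total → factor 2000/200 = 10
Step 3: 200 μL + 1800 μL = 2000 μL total → factor 2000/200 = 10
Dilution factor through tube C = 5 × 10 × 10 = 500
[tube C] = 2.00 mg/mL / 500 = 0.004000 mg/mL = 4.00 mg/L

4.00 mg/L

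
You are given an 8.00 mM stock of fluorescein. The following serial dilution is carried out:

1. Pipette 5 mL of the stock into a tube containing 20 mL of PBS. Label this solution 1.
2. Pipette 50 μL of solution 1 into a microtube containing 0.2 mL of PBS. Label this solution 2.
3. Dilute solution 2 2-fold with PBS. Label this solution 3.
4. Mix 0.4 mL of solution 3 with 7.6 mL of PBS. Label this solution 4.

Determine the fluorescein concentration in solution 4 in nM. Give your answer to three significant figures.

Step 1: 5 mL + 20 mL = 25 mL total → factor 25/5 = 5
Step 2: 50 μL + 0.2 mL = 250 μL total → factor 250/50 = 5
Step 3: 2-fold → factor 2
Step 4: 0.4 mL + 7.6 mL = 8 mL total → factor 8/0.4 = 20
Overall dilution factor = 5 × 5 × 2 × 20 = 1000
Final = 8.00 mM / 1000 = 0.008000 mM = 8.00 × 10^3 nM

8.00 × 10^3 nM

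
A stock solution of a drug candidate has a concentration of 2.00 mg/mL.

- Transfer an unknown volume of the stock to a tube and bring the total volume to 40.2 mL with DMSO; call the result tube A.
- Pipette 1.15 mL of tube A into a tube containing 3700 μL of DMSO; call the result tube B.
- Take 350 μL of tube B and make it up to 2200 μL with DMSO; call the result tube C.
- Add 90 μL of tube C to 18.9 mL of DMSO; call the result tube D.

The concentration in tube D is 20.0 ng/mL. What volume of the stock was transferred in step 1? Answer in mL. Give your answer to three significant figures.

Step 1: v brought to 40.2 mL → factor = 40.2 mL/v
Step 2: 1.15 mL + 3700 μL = 4.85 mL total → factor 4.85/1.15 = 4.2174
Step 3: 350 μL brought to 2200 μL → factor 2200/350 = 6.2857
Step 4: 90 μL + 18.9 mL = 18990 μL total → factor 18990/90 = 211
Product of known-step factors = 5593.5
Overall factor = 2.00 mg/mL / (20.0 ng/mL) = 1 × 10^5
Step-1 factor = 1 × 10^5 / 5593.5 = 17.878
v = 40.2 mL / 17.878 = 2.25 mL

2.25 mL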